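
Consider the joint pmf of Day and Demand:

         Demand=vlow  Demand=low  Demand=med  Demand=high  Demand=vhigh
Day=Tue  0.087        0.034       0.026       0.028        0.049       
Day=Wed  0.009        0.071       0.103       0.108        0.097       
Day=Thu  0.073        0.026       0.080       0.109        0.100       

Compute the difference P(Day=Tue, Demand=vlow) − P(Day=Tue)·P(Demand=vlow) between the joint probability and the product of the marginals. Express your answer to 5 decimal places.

P(Day=Tue) = 0.087 + 0.034 + 0.026 + 0.028 + 0.049 = 0.224.
P(Demand=vlow) = 0.087 + 0.009 + 0.073 = 0.169.
P(Day=Tue, Demand=vlow) − P(Day=Tue)P(Demand=vlow) = 0.087 − 0.224×0.169 = 0.04914.

0.04914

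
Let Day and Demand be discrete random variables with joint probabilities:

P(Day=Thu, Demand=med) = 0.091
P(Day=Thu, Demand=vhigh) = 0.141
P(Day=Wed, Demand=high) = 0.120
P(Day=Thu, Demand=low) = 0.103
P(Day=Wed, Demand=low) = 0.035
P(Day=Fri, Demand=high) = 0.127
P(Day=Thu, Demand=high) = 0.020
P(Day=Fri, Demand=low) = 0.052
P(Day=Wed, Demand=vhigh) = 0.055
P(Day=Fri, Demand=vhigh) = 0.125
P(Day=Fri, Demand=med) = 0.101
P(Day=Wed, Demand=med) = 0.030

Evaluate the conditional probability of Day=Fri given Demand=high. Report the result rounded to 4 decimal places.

0.4757

P(Demand=high) = 0.120 + 0.020 + 0.127 = 0.267.
P(Day=Fri | Demand=high) = 0.127/0.267 = 0.4757.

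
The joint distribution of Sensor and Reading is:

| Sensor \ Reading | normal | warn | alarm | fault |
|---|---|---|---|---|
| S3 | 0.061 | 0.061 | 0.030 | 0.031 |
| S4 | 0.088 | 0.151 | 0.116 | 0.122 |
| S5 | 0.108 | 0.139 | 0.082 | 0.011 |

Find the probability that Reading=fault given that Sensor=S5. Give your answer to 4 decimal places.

0.0324

P(Sensor=S5) = 0.108 + 0.139 + 0.082 + 0.011 = 0.340.
P(Reading=fault | Sensor=S5) = 0.011/0.340 = 0.0324.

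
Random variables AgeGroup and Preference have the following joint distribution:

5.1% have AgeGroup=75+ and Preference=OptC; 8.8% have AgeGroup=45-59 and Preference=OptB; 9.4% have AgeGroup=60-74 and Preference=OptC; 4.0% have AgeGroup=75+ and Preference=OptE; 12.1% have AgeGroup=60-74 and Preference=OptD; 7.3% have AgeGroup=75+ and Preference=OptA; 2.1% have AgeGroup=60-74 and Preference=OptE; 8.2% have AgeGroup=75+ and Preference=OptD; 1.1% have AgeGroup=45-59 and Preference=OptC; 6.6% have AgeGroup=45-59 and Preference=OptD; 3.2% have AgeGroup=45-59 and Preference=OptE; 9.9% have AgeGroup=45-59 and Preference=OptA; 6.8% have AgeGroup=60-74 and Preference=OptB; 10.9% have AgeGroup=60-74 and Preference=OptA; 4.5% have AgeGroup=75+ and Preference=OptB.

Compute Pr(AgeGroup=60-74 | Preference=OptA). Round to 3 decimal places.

P(Preference=OptA) = 0.099 + 0.109 + 0.073 = 0.281.
P(AgeGroup=60-74 | Preference=OptA) = 0.109/0.281 = 0.388.

0.388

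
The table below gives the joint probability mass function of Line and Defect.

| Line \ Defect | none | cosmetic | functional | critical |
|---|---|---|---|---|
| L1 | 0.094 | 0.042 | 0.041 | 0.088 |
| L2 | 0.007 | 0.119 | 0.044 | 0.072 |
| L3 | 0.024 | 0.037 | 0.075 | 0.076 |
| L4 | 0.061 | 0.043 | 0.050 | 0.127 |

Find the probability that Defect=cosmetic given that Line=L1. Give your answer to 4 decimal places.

P(Line=L1) = 0.094 + 0.042 + 0.041 + 0.088 = 0.265.
P(Defect=cosmetic | Line=L1) = 0.042/0.265 = 0.1585.

0.1585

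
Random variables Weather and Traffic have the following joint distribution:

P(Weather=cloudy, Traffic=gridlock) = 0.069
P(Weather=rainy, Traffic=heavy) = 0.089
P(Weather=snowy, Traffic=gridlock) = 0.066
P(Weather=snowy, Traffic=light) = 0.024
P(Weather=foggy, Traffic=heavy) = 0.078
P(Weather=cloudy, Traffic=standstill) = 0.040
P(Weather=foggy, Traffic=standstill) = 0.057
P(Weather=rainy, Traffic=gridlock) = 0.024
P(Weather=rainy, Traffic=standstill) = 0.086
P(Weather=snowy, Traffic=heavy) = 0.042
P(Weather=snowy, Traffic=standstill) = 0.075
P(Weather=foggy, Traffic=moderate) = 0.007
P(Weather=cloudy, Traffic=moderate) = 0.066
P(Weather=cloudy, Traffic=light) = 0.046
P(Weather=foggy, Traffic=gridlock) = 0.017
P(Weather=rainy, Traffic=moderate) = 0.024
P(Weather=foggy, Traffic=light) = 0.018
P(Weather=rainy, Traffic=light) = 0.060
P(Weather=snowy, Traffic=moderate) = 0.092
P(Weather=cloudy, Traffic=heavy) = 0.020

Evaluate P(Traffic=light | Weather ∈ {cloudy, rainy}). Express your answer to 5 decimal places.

0.20229

P(Weather=cloudy) = 0.046 + 0.066 + 0.020 + 0.069 + 0.040 = 0.241.
P(Weather=rainy) = 0.060 + 0.024 + 0.089 + 0.024 + 0.086 = 0.283.
P(Weather ∈ {cloudy, rainy}) = 0.241 + 0.283 = 0.524; P(Traffic=light, Weather ∈ {cloudy, rainy}) = 0.046 + 0.060 = 0.106.
P(Traffic=light | Weather ∈ {cloudy, rainy}) = 0.106/0.524 = 0.20229.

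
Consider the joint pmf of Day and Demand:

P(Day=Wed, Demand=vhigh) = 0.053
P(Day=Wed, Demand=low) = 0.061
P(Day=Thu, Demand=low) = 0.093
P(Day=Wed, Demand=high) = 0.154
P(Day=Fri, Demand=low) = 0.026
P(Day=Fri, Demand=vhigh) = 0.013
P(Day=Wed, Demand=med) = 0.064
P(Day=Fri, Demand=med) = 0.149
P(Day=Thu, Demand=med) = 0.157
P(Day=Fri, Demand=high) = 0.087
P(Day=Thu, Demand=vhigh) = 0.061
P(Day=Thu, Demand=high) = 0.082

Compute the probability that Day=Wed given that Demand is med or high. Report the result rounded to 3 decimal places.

P(Demand=med) = 0.064 + 0.157 + 0.149 = 0.370.
P(Demand=high) = 0.154 + 0.082 + 0.087 = 0.323.
P(Demand ∈ {med, high}) = 0.370 + 0.323 = 0.693; P(Day=Wed, Demand ∈ {med, high}) = 0.064 + 0.154 = 0.218.
P(Day=Wed | Demand ∈ {med, high}) = 0.218/0.693 = 0.315.

0.315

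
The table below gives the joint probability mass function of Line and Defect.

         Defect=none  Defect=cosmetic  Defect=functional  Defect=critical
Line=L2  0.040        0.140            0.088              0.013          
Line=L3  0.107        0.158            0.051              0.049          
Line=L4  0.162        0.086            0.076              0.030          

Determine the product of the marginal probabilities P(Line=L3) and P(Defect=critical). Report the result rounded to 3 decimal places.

P(Line=L3) = 0.107 + 0.158 + 0.051 + 0.049 = 0.365.
P(Defect=critical) = 0.013 + 0.049 + 0.030 = 0.092.
Product: 0.365 × 0.092 = 0.034.

0.034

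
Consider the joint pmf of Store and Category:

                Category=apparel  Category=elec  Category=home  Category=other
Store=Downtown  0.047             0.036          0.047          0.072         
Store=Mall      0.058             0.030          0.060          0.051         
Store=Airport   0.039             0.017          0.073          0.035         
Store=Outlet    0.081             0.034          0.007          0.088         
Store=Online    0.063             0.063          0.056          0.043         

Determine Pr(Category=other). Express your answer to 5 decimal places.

P(Category=other) = 0.072 + 0.051 + 0.035 + 0.088 + 0.043 = 0.289.

0.28900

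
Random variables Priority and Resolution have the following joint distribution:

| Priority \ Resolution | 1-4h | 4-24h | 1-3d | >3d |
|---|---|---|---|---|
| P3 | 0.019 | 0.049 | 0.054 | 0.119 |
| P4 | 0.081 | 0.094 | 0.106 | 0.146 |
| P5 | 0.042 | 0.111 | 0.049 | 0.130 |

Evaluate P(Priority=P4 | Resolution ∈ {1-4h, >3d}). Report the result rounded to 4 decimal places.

0.4227

P(Resolution=1-4h) = 0.019 + 0.081 + 0.042 = 0.142.
P(Resolution=>3d) = 0.119 + 0.146 + 0.130 = 0.395.
P(Resolution ∈ {1-4h, >3d}) = 0.142 + 0.395 = 0.537; P(Priority=P4, Resolution ∈ {1-4h, >3d}) = 0.081 + 0.146 = 0.227.
P(Priority=P4 | Resolution ∈ {1-4h, >3d}) = 0.227/0.537 = 0.4227.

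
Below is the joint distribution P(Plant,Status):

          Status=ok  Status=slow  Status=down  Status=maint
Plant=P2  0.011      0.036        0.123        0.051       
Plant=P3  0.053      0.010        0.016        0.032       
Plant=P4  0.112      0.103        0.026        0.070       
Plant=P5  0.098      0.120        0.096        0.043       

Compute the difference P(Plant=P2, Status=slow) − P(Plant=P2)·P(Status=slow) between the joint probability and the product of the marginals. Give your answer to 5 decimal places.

-0.02345

P(Plant=P2) = 0.011 + 0.036 + 0.123 + 0.051 = 0.221.
P(Status=slow) = 0.036 + 0.010 + 0.103 + 0.120 = 0.269.
P(Plant=P2, Status=slow) − P(Plant=P2)P(Status=slow) = 0.036 − 0.221×0.269 = -0.02345.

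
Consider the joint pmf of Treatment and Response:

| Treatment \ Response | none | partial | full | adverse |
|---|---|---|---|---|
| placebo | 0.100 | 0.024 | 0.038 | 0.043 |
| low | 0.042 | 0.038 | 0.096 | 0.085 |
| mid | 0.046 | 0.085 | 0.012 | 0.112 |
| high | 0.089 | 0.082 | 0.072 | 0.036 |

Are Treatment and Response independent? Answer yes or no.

no

P(Treatment=mid) = 0.255 and P(Response=full) = 0.218, so their product is 0.05559, but P(Treatment=mid, Response=full) = 0.012. Since these differ, Treatment and Response are not independent.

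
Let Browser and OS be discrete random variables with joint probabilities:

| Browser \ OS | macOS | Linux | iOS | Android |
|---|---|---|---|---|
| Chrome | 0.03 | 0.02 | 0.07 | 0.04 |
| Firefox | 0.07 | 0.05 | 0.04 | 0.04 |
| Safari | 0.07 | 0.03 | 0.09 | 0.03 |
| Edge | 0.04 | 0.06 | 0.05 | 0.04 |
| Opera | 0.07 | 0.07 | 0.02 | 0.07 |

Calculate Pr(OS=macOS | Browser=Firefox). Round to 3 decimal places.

0.350

P(Browser=Firefox) = 0.07 + 0.05 + 0.04 + 0.04 = 0.20.
P(OS=macOS | Browser=Firefox) = 0.07/0.20 = 0.350.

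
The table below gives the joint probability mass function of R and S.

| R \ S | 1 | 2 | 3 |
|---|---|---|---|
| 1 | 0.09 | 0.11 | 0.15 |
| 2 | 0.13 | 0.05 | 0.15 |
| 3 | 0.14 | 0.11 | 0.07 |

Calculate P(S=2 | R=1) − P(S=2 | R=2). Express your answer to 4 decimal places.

0.1628

P(R=1) = 0.09 + 0.11 + 0.15 = 0.35; P(S=2 | R=1) = 0.11/0.35 = 0.31429.
P(R=2) = 0.13 + 0.05 + 0.15 = 0.33; P(S=2 | R=2) = 0.05/0.33 = 0.15152.
Difference = 0.1628.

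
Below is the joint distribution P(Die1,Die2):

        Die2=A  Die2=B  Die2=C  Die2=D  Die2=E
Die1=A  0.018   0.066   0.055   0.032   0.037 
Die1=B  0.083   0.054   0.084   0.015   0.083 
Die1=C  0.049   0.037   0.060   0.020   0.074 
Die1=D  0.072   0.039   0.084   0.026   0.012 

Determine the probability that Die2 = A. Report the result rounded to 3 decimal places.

0.222

P(Die2=A) = 0.018 + 0.083 + 0.049 + 0.072 = 0.222.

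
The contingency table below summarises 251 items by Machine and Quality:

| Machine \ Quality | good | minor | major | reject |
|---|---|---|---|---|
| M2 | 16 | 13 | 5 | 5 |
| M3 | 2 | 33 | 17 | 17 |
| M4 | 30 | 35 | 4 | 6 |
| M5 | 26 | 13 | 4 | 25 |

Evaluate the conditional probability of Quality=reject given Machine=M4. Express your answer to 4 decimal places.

0.0800

Total with Machine=M4: 30 + 35 + 4 + 6 = 75.
P(Quality=reject | Machine=M4) = 6/75 = 0.0800.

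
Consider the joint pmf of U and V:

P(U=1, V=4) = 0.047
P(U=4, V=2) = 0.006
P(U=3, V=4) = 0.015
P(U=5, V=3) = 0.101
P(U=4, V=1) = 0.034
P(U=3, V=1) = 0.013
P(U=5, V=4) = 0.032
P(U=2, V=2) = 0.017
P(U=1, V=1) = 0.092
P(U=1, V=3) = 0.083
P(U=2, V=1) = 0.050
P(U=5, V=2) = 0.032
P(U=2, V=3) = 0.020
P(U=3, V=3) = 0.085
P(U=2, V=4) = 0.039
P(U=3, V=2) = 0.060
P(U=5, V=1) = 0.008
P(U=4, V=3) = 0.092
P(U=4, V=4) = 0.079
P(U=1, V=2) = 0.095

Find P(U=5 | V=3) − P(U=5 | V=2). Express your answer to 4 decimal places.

P(V=3) = 0.083 + 0.020 + 0.085 + 0.092 + 0.101 = 0.381; P(U=5 | V=3) = 0.101/0.381 = 0.26509.
P(V=2) = 0.095 + 0.017 + 0.060 + 0.006 + 0.032 = 0.210; P(U=5 | V=2) = 0.032/0.210 = 0.15238.
Difference = 0.1127.

0.1127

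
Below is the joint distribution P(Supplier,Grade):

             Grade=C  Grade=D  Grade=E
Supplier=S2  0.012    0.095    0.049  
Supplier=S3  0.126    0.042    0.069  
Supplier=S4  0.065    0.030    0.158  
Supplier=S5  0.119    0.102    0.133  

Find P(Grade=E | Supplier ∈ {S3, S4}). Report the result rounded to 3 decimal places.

0.463

P(Supplier=S3) = 0.126 + 0.042 + 0.069 = 0.237.
P(Supplier=S4) = 0.065 + 0.030 + 0.158 = 0.253.
P(Supplier ∈ {S3, S4}) = 0.237 + 0.253 = 0.490; P(Grade=E, Supplier ∈ {S3, S4}) = 0.069 + 0.158 = 0.227.
P(Grade=E | Supplier ∈ {S3, S4}) = 0.227/0.490 = 0.463.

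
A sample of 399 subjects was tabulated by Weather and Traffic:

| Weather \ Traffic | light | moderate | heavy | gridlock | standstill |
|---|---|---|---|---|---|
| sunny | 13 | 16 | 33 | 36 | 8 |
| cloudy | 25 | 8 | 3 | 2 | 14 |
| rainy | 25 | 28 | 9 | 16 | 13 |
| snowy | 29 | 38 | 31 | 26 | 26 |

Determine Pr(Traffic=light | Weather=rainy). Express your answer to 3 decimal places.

0.275

Total with Weather=rainy: 25 + 28 + 9 + 16 + 13 = 91.
P(Traffic=light | Weather=rainy) = 25/91 = 0.275.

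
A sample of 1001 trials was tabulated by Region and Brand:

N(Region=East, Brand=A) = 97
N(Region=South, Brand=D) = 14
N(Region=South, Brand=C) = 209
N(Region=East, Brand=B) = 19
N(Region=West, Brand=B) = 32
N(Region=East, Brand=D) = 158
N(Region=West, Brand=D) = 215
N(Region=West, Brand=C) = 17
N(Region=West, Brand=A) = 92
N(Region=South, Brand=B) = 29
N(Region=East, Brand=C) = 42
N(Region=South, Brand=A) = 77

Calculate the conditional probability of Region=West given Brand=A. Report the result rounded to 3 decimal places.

0.346

Total with Brand=A: 77 + 97 + 92 = 266.
P(Region=West | Brand=A) = 92/266 = 0.346.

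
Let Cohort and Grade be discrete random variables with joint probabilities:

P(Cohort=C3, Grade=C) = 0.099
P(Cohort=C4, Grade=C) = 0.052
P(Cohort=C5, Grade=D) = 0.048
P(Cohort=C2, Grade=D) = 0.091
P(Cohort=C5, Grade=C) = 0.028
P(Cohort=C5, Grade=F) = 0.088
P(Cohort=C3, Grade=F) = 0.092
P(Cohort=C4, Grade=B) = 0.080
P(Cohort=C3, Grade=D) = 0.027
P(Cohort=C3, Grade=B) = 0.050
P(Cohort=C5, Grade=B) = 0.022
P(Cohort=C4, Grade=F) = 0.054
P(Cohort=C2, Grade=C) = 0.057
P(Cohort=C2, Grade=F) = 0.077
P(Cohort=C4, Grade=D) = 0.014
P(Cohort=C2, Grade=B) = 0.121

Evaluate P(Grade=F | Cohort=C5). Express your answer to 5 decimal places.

P(Cohort=C5) = 0.022 + 0.028 + 0.048 + 0.088 = 0.186.
P(Grade=F | Cohort=C5) = 0.088/0.186 = 0.47312.

0.47312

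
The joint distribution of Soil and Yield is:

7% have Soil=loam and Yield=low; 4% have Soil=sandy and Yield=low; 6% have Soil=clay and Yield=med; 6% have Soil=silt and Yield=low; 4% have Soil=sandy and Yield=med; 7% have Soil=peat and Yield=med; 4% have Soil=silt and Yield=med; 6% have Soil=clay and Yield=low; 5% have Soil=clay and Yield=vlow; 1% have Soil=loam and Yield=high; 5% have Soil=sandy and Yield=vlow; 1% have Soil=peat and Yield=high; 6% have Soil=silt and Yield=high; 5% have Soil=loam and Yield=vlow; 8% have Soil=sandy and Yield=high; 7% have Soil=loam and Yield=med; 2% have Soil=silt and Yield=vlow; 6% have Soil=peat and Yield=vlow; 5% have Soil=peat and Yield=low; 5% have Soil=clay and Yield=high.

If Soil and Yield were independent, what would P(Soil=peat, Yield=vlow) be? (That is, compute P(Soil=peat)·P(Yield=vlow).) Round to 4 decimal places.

0.0437

P(Soil=peat) = 0.06 + 0.05 + 0.07 + 0.01 = 0.19.
P(Yield=vlow) = 0.05 + 0.05 + 0.05 + 0.02 + 0.06 = 0.23.
Product: 0.19 × 0.23 = 0.0437.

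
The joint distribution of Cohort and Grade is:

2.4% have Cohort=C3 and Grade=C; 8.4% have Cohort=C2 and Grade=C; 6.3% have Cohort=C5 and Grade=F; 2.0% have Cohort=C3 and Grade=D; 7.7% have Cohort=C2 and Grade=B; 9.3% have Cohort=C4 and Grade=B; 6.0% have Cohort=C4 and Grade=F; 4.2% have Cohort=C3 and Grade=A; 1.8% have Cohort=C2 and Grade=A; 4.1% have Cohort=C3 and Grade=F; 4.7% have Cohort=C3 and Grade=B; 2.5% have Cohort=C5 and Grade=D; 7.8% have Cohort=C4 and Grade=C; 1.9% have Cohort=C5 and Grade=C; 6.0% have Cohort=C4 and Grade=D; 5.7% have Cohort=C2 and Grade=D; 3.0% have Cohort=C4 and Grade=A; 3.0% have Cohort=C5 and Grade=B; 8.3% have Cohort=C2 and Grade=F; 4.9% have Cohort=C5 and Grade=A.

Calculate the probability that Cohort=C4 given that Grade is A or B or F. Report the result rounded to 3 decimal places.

P(Grade=A) = 0.018 + 0.042 + 0.030 + 0.049 = 0.139.
P(Grade=B) = 0.077 + 0.047 + 0.093 + 0.030 = 0.247.
P(Grade=F) = 0.083 + 0.041 + 0.060 + 0.063 = 0.247.
P(Grade ∈ {A, B, F}) = 0.139 + 0.247 + 0.247 = 0.633; P(Cohort=C4, Grade ∈ {A, B, F}) = 0.030 + 0.093 + 0.060 = 0.183.
P(Cohort=C4 | Grade ∈ {A, B, F}) = 0.183/0.633 = 0.289.

0.289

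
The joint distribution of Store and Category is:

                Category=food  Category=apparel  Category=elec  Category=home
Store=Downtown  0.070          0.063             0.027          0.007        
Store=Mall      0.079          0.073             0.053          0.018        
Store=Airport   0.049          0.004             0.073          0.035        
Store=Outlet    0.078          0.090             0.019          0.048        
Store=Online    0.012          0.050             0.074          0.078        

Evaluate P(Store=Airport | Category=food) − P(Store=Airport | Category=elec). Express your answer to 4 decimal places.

-0.1266

P(Category=food) = 0.070 + 0.079 + 0.049 + 0.078 + 0.012 = 0.288; P(Store=Airport | Category=food) = 0.049/0.288 = 0.17014.
P(Category=elec) = 0.027 + 0.053 + 0.073 + 0.019 + 0.074 = 0.246; P(Store=Airport | Category=elec) = 0.073/0.246 = 0.29675.
Difference = -0.1266.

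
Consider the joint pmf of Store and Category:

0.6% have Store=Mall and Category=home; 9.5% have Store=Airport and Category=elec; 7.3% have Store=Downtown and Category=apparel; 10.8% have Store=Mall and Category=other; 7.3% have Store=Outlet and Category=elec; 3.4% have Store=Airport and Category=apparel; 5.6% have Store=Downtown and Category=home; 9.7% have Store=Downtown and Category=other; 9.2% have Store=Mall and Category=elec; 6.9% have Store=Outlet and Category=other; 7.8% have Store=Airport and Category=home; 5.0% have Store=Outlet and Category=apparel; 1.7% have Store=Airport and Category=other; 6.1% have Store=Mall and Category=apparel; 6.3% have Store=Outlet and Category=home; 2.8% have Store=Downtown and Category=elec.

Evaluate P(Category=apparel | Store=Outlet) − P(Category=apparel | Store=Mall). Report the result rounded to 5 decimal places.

P(Store=Outlet) = 0.050 + 0.073 + 0.063 + 0.069 = 0.255; P(Category=apparel | Store=Outlet) = 0.050/0.255 = 0.196078.
P(Store=Mall) = 0.061 + 0.092 + 0.006 + 0.108 = 0.267; P(Category=apparel | Store=Mall) = 0.061/0.267 = 0.228464.
Difference = -0.03239.

-0.03239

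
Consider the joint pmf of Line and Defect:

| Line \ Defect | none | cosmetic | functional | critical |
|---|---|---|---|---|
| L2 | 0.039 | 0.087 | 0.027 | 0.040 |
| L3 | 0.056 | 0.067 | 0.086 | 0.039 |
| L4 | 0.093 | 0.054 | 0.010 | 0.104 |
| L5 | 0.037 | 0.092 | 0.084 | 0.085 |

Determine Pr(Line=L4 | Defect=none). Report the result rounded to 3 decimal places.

P(Defect=none) = 0.039 + 0.056 + 0.093 + 0.037 = 0.225.
P(Line=L4 | Defect=none) = 0.093/0.225 = 0.413.

0.413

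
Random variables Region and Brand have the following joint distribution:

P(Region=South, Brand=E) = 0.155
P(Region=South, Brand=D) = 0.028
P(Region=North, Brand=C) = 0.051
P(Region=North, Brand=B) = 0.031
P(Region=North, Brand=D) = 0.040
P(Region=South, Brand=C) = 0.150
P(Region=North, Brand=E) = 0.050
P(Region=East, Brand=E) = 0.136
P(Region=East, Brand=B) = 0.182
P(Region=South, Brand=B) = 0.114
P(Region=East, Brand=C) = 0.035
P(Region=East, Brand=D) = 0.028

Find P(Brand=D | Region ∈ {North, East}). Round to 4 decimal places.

0.1230

P(Region=North) = 0.031 + 0.051 + 0.040 + 0.050 = 0.172.
P(Region=East) = 0.182 + 0.035 + 0.028 + 0.136 = 0.381.
P(Region ∈ {North, East}) = 0.172 + 0.381 = 0.553; P(Brand=D, Region ∈ {North, East}) = 0.040 + 0.028 = 0.068.
P(Brand=D | Region ∈ {North, East}) = 0.068/0.553 = 0.1230.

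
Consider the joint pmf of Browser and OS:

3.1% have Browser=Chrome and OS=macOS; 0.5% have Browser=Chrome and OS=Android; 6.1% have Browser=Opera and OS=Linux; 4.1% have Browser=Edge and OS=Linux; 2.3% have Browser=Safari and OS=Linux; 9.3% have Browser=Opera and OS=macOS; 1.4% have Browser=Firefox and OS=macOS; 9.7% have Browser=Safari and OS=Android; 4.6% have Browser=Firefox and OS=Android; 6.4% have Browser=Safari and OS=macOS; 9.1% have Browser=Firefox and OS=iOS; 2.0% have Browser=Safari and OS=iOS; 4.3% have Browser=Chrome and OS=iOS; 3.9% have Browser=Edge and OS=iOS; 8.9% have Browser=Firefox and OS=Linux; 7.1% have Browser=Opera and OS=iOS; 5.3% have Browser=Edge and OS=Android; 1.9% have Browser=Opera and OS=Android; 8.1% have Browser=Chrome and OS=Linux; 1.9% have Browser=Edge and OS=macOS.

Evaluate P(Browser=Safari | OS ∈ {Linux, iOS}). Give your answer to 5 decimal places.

P(OS=Linux) = 0.081 + 0.089 + 0.023 + 0.041 + 0.061 = 0.295.
P(OS=iOS) = 0.043 + 0.091 + 0.020 + 0.039 + 0.071 = 0.264.
P(OS ∈ {Linux, iOS}) = 0.295 + 0.264 = 0.559; P(Browser=Safari, OS ∈ {Linux, iOS}) = 0.023 + 0.020 = 0.043.
P(Browser=Safari | OS ∈ {Linux, iOS}) = 0.043/0.559 = 0.07692.

0.07692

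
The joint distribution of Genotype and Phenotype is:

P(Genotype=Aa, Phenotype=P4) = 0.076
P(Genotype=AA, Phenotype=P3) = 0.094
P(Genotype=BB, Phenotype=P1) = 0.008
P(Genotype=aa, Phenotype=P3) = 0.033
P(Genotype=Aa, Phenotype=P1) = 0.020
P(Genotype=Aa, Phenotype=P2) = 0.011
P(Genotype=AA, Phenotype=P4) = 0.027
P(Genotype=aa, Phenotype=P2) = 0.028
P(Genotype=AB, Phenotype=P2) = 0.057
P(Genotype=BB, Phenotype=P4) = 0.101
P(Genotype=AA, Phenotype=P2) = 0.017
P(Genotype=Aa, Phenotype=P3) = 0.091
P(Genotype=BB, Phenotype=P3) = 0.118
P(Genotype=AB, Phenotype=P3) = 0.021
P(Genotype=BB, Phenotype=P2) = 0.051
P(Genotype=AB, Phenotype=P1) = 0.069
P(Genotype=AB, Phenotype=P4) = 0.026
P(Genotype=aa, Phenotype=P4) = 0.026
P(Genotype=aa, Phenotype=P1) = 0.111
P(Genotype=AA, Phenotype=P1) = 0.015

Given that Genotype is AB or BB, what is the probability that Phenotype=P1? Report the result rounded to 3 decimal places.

0.171

P(Genotype=AB) = 0.069 + 0.057 + 0.021 + 0.026 = 0.173.
P(Genotype=BB) = 0.008 + 0.051 + 0.118 + 0.101 = 0.278.
P(Genotype ∈ {AB, BB}) = 0.173 + 0.278 = 0.451; P(Phenotype=P1, Genotype ∈ {AB, BB}) = 0.069 + 0.008 = 0.077.
P(Phenotype=P1 | Genotype ∈ {AB, BB}) = 0.077/0.451 = 0.171.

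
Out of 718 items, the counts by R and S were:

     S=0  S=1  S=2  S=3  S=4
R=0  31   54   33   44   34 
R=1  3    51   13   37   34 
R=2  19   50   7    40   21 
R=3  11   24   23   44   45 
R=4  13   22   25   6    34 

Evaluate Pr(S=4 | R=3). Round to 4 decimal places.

Total with R=3: 11 + 24 + 23 + 44 + 45 = 147.
P(S=4 | R=3) = 45/147 = 0.3061.

0.3061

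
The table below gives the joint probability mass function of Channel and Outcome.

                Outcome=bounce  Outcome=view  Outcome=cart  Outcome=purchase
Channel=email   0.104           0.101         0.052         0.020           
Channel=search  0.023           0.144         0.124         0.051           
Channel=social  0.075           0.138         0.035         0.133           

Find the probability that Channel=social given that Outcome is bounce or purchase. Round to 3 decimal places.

0.512

P(Outcome=bounce) = 0.104 + 0.023 + 0.075 = 0.202.
P(Outcome=purchase) = 0.020 + 0.051 + 0.133 = 0.204.
P(Outcome ∈ {bounce, purchase}) = 0.202 + 0.204 = 0.406; P(Channel=social, Outcome ∈ {bounce, purchase}) = 0.075 + 0.133 = 0.208.
P(Channel=social | Outcome ∈ {bounce, purchase}) = 0.208/0.406 = 0.512.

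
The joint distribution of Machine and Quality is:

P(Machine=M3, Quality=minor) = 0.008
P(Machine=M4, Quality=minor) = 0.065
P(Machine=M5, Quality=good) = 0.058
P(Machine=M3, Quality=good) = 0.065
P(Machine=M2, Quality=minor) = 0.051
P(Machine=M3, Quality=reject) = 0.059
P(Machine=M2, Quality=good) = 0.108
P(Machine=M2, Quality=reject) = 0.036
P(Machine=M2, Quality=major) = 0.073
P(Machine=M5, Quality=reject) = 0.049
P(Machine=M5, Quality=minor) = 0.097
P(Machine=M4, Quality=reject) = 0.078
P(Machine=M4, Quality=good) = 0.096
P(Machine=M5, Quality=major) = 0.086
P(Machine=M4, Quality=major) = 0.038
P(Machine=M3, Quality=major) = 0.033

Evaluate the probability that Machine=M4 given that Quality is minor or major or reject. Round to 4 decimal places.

0.2689

P(Quality=minor) = 0.051 + 0.008 + 0.065 + 0.097 = 0.221.
P(Quality=major) = 0.073 + 0.033 + 0.038 + 0.086 = 0.230.
P(Quality=reject) = 0.036 + 0.059 + 0.078 + 0.049 = 0.222.
P(Quality ∈ {minor, major, reject}) = 0.221 + 0.230 + 0.222 = 0.673; P(Machine=M4, Quality ∈ {minor, major, reject}) = 0.065 + 0.038 + 0.078 = 0.181.
P(Machine=M4 | Quality ∈ {minor, major, reject}) = 0.181/0.673 = 0.2689.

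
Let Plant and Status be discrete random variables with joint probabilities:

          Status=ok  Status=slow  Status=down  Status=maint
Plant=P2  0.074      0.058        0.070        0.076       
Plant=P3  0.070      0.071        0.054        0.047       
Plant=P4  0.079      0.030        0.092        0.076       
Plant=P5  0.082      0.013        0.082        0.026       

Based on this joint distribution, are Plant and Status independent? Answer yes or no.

no

P(Plant=P3) = 0.242 and P(Status=slow) = 0.172, so their product is 0.04162, but P(Plant=P3, Status=slow) = 0.071. Since these differ, Plant and Status are not independent.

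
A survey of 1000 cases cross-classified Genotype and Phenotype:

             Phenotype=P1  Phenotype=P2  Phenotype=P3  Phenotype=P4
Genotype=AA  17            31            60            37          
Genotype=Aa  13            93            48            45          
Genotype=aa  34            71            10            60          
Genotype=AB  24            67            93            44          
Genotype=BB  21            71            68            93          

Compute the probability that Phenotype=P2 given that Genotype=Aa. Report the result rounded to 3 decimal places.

0.467

Total with Genotype=Aa: 13 + 93 + 48 + 45 = 199.
P(Phenotype=P2 | Genotype=Aa) = 93/199 = 0.467.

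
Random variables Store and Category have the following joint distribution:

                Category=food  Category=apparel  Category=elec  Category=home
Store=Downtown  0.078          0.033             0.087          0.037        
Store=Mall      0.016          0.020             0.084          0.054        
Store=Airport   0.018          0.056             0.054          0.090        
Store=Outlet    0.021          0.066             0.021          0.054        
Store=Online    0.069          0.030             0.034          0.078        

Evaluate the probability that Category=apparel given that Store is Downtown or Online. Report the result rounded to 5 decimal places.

0.14126

P(Store=Downtown) = 0.078 + 0.033 + 0.087 + 0.037 = 0.235.
P(Store=Online) = 0.069 + 0.030 + 0.034 + 0.078 = 0.211.
P(Store ∈ {Downtown, Online}) = 0.235 + 0.211 = 0.446; P(Category=apparel, Store ∈ {Downtown, Online}) = 0.033 + 0.030 = 0.063.
P(Category=apparel | Store ∈ {Downtown, Online}) = 0.063/0.446 = 0.14126.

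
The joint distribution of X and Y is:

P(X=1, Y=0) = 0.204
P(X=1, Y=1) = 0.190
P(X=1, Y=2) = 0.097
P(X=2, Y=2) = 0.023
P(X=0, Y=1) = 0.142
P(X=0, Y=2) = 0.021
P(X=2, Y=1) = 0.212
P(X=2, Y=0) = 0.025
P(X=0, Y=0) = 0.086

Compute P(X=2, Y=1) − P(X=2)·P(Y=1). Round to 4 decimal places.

P(X=2) = 0.025 + 0.212 + 0.023 = 0.260.
P(Y=1) = 0.142 + 0.190 + 0.212 = 0.544.
P(X=2, Y=1) − P(X=2)P(Y=1) = 0.212 − 0.260×0.544 = 0.0706.

0.0706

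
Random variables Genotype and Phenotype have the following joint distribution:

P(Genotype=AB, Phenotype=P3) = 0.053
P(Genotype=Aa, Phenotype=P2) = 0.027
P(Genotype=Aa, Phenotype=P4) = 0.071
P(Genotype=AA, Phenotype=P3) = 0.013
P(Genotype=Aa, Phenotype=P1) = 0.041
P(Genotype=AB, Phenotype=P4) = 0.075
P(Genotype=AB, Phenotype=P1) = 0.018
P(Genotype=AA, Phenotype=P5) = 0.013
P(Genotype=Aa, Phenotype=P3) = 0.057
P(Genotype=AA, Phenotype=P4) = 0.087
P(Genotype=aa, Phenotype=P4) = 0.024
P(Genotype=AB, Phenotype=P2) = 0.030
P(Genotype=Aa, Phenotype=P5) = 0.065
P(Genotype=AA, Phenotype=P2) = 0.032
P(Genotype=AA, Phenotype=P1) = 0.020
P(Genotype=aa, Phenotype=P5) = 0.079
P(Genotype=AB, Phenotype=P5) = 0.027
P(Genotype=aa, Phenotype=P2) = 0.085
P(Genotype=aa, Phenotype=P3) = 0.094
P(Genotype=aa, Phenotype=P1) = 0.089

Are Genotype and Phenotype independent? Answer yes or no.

no

P(Genotype=aa) = 0.371 and P(Phenotype=P4) = 0.257, so their product is 0.09535, but P(Genotype=aa, Phenotype=P4) = 0.024. Since these differ, Genotype and Phenotype are not independent.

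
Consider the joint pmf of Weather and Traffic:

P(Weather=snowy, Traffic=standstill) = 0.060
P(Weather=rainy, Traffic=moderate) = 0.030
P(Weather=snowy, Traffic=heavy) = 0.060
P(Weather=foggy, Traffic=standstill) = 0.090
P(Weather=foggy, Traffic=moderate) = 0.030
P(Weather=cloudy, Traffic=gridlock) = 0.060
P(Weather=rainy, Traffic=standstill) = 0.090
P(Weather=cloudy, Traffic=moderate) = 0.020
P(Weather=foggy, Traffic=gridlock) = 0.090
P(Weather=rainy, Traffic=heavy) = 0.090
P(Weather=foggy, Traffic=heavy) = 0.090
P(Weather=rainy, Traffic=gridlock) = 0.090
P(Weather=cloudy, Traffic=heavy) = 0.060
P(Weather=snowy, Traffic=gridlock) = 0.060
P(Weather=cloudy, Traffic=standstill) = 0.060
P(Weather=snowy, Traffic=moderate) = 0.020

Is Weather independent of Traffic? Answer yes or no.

yes

Every cell satisfies P(Weather,Traffic) = P(Weather)·P(Traffic). For instance P(Weather=cloudy) = 0.200, P(Traffic=moderate) = 0.100, and 0.200×0.100 = 0.020 matches the joint entry. So Weather and Traffic are independent.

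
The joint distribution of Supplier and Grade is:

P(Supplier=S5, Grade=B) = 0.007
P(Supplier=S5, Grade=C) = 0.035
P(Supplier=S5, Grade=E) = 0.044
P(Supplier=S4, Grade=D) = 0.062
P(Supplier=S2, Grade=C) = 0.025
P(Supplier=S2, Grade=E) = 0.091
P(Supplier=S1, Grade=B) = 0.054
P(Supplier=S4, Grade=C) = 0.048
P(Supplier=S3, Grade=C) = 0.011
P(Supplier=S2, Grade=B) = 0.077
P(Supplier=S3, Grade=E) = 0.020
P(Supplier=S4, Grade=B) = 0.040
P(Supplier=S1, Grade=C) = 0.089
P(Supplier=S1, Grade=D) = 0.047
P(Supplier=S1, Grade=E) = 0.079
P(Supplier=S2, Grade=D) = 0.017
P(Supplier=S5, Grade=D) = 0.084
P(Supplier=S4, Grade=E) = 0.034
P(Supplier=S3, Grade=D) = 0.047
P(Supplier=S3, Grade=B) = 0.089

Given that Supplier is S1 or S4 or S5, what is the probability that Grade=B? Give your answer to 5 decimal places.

0.16212

P(Supplier=S1) = 0.054 + 0.089 + 0.047 + 0.079 = 0.269.
P(Supplier=S4) = 0.040 + 0.048 + 0.062 + 0.034 = 0.184.
P(Supplier=S5) = 0.007 + 0.035 + 0.084 + 0.044 = 0.170.
P(Supplier ∈ {S1, S4, S5}) = 0.269 + 0.184 + 0.170 = 0.623; P(Grade=B, Supplier ∈ {S1, S4, S5}) = 0.054 + 0.040 + 0.007 = 0.101.
P(Grade=B | Supplier ∈ {S1, S4, S5}) = 0.101/0.623 = 0.16212.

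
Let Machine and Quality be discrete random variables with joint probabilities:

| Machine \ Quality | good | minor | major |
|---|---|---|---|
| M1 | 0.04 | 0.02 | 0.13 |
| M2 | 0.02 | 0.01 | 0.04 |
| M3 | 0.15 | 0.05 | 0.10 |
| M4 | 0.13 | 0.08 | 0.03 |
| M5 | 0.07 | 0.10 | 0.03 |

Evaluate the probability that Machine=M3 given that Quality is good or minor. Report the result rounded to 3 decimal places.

0.299

P(Quality=good) = 0.04 + 0.02 + 0.15 + 0.13 + 0.07 = 0.41.
P(Quality=minor) = 0.02 + 0.01 + 0.05 + 0.08 + 0.10 = 0.26.
P(Quality ∈ {good, minor}) = 0.41 + 0.26 = 0.67; P(Machine=M3, Quality ∈ {good, minor}) = 0.15 + 0.05 = 0.20.
P(Machine=M3 | Quality ∈ {good, minor}) = 0.20/0.67 = 0.299.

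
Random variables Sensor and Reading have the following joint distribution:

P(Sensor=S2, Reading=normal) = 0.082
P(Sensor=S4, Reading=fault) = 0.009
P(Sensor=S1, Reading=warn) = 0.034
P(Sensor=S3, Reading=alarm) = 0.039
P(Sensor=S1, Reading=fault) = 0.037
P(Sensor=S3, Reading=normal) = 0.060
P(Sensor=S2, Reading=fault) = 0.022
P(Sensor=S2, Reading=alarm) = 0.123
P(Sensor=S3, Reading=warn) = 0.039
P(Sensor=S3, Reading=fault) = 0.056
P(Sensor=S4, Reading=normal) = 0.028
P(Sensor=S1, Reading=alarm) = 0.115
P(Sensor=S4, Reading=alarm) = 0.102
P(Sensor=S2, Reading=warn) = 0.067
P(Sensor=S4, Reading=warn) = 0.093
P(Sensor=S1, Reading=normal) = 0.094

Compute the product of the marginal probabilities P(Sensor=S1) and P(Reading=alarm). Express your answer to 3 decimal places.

P(Sensor=S1) = 0.094 + 0.034 + 0.115 + 0.037 = 0.280.
P(Reading=alarm) = 0.115 + 0.123 + 0.039 + 0.102 = 0.379.
Product: 0.280 × 0.379 = 0.106.

0.106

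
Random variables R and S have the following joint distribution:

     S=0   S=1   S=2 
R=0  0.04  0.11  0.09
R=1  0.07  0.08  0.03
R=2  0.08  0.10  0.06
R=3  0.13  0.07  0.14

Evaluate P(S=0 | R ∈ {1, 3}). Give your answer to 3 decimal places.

0.385

P(R=1) = 0.07 + 0.08 + 0.03 = 0.18.
P(R=3) = 0.13 + 0.07 + 0.14 = 0.34.
P(R ∈ {1, 3}) = 0.18 + 0.34 = 0.52; P(S=0, R ∈ {1, 3}) = 0.07 + 0.13 = 0.20.
P(S=0 | R ∈ {1, 3}) = 0.20/0.52 = 0.385.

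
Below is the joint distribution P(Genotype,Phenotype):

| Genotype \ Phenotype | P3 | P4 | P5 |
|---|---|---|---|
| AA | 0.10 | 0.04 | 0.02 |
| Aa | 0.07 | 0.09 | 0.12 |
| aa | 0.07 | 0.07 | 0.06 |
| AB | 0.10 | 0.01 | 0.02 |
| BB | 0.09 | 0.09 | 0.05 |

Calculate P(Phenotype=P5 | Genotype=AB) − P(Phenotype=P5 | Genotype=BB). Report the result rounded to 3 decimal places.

P(Genotype=AB) = 0.10 + 0.01 + 0.02 = 0.13; P(Phenotype=P5 | Genotype=AB) = 0.02/0.13 = 0.1538.
P(Genotype=BB) = 0.09 + 0.09 + 0.05 = 0.23; P(Phenotype=P5 | Genotype=BB) = 0.05/0.23 = 0.2174.
Difference = -0.064.

-0.064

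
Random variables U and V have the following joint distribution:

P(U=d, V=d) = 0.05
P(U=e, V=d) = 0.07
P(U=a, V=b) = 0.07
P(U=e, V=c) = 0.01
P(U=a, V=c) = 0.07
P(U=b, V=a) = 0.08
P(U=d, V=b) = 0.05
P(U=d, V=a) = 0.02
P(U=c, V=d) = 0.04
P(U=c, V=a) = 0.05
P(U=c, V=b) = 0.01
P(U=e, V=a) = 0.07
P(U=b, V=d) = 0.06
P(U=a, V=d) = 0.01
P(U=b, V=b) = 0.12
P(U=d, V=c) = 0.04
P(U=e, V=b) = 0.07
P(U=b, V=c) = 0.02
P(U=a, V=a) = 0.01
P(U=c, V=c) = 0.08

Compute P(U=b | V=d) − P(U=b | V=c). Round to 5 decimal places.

P(V=d) = 0.01 + 0.06 + 0.04 + 0.05 + 0.07 = 0.23; P(U=b | V=d) = 0.06/0.23 = 0.260870.
P(V=c) = 0.07 + 0.02 + 0.08 + 0.04 + 0.01 = 0.22; P(U=b | V=c) = 0.02/0.22 = 0.090909.
Difference = 0.16996.

0.16996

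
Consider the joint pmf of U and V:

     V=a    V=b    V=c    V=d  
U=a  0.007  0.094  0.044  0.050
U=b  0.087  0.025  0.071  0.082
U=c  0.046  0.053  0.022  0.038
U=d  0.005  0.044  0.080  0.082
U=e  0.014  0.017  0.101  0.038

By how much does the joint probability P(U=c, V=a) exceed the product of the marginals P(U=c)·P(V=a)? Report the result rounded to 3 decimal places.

P(U=c) = 0.046 + 0.053 + 0.022 + 0.038 = 0.159.
P(V=a) = 0.007 + 0.087 + 0.046 + 0.005 + 0.014 = 0.159.
P(U=c, V=a) − P(U=c)P(V=a) = 0.046 − 0.159×0.159 = 0.021.

0.021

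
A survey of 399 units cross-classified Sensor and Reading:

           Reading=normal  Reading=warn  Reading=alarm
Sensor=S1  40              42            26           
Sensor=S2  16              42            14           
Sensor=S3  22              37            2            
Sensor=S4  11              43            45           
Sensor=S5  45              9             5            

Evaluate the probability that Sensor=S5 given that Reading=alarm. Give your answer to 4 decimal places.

0.0543

Total with Reading=alarm: 26 + 14 + 2 + 45 + 5 = 92.
P(Sensor=S5 | Reading=alarm) = 5/92 = 0.0543.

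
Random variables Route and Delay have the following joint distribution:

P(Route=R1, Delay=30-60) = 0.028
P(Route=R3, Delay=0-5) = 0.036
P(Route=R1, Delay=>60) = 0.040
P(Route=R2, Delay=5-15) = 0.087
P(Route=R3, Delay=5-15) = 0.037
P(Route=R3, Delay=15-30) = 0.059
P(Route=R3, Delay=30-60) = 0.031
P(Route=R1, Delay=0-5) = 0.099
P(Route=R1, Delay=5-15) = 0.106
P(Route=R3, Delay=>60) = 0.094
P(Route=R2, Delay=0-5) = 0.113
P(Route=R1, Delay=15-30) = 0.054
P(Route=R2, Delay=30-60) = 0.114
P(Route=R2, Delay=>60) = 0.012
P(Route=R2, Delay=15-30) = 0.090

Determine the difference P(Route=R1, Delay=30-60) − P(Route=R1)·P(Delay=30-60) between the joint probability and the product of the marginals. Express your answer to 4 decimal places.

-0.0286

P(Route=R1) = 0.099 + 0.106 + 0.054 + 0.028 + 0.040 = 0.327.
P(Delay=30-60) = 0.028 + 0.114 + 0.031 = 0.173.
P(Route=R1, Delay=30-60) − P(Route=R1)P(Delay=30-60) = 0.028 − 0.327×0.173 = -0.0286.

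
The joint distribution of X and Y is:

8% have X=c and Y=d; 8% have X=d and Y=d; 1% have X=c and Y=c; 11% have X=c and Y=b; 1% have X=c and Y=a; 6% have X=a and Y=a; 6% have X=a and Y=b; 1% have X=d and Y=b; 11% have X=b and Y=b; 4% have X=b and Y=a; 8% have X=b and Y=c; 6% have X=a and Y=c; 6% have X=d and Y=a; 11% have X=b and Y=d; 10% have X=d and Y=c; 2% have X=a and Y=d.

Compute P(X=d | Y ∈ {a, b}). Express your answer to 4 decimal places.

P(Y=a) = 0.06 + 0.04 + 0.01 + 0.06 = 0.17.
P(Y=b) = 0.06 + 0.11 + 0.11 + 0.01 = 0.29.
P(Y ∈ {a, b}) = 0.17 + 0.29 = 0.46; P(X=d, Y ∈ {a, b}) = 0.06 + 0.01 = 0.07.
P(X=d | Y ∈ {a, b}) = 0.07/0.46 = 0.1522.

0.1522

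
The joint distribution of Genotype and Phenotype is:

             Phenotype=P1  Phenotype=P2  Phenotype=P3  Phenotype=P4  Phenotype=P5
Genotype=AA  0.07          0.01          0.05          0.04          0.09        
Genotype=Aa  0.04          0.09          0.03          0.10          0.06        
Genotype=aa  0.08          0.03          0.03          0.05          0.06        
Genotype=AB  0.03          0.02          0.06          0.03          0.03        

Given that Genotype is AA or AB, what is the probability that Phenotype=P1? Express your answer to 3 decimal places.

0.233

P(Genotype=AA) = 0.07 + 0.01 + 0.05 + 0.04 + 0.09 = 0.26.
P(Genotype=AB) = 0.03 + 0.02 + 0.06 + 0.03 + 0.03 = 0.17.
P(Genotype ∈ {AA, AB}) = 0.26 + 0.17 = 0.43; P(Phenotype=P1, Genotype ∈ {AA, AB}) = 0.07 + 0.03 = 0.10.
P(Phenotype=P1 | Genotype ∈ {AA, AB}) = 0.10/0.43 = 0.233.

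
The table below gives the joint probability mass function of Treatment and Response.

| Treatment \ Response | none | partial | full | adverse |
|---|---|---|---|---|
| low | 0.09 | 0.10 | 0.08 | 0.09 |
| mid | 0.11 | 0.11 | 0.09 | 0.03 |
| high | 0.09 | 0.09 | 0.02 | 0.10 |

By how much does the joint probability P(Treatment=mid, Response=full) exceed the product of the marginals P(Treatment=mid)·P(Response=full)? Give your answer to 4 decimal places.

0.0254

P(Treatment=mid) = 0.11 + 0.11 + 0.09 + 0.03 = 0.34.
P(Response=full) = 0.08 + 0.09 + 0.02 = 0.19.
P(Treatment=mid, Response=full) − P(Treatment=mid)P(Response=full) = 0.09 − 0.34×0.19 = 0.0254.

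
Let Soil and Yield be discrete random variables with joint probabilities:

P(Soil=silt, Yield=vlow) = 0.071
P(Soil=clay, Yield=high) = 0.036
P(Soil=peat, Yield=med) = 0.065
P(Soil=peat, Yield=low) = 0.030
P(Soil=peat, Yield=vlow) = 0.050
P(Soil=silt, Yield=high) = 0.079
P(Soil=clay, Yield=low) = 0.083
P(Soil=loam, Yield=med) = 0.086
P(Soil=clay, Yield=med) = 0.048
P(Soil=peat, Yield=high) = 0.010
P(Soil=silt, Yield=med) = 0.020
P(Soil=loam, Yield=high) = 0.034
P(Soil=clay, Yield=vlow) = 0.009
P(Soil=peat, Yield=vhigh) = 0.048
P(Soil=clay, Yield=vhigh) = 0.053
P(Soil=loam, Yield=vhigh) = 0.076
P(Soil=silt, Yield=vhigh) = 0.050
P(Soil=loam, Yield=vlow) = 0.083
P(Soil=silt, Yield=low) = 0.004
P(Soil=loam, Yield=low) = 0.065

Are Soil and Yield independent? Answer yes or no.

no

P(Soil=silt) = 0.224 and P(Yield=high) = 0.159, so their product is 0.03562, but P(Soil=silt, Yield=high) = 0.079. Since these differ, Soil and Yield are not independent.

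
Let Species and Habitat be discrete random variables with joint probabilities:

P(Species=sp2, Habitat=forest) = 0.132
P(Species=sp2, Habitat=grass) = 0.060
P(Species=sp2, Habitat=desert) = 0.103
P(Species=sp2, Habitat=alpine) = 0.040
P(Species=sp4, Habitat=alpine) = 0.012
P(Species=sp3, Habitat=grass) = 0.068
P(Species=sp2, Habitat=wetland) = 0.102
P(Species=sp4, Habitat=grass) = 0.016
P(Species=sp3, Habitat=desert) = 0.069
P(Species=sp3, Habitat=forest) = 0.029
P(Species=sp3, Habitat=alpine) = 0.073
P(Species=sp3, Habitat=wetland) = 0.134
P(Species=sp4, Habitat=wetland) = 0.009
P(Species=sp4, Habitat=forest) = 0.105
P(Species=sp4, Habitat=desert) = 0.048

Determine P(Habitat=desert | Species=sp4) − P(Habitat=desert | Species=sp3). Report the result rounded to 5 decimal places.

0.06764

P(Species=sp4) = 0.105 + 0.016 + 0.009 + 0.048 + 0.012 = 0.190; P(Habitat=desert | Species=sp4) = 0.048/0.190 = 0.252632.
P(Species=sp3) = 0.029 + 0.068 + 0.134 + 0.069 + 0.073 = 0.373; P(Habitat=desert | Species=sp3) = 0.069/0.373 = 0.184987.
Difference = 0.06764.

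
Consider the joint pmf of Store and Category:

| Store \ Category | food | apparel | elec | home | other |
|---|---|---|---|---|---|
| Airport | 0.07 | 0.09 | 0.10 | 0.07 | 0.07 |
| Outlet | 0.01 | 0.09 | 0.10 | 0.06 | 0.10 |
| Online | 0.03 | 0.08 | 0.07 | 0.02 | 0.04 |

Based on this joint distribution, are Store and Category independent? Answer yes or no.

P(Store=Outlet) = 0.36 and P(Category=food) = 0.11, so their product is 0.0396, but P(Store=Outlet, Category=food) = 0.01. Since these differ, Store and Category are not independent.

no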